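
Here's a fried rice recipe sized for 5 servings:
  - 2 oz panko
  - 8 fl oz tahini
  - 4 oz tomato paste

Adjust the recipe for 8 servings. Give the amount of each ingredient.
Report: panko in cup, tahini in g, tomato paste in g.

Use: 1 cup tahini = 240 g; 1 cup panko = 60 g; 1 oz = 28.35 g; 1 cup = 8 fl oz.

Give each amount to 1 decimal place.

Scaling factor: 8/5 = 1.6.
panko: 2 oz × 8/5 × 28.35 g/oz ÷ 60 g/cup ≈ 1.5 cup
tahini: 8 fl oz × 8/5 ÷ 8 fl oz/cup × 240 g/cup = 384.0 g
tomato paste: 4 oz × 8/5 × 28.35 g/oz ≈ 181.4 g

panko: 1.5 cup; tahini: 384.0 g; tomato paste: 181.4 g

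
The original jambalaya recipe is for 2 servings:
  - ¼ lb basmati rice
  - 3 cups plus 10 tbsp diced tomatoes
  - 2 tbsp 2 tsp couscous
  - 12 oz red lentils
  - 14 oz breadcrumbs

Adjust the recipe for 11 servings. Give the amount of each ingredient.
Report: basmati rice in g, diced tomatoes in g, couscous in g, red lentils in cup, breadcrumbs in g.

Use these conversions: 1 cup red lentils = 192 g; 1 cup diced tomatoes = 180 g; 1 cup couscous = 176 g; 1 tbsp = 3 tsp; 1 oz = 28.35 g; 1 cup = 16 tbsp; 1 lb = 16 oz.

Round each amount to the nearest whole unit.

basmati rice: 624 g; diced tomatoes: 3589 g; couscous: 161 g; red lentils: 10 cup; breadcrumbs: 2183 g

Scaling factor: 11/2 = 5.5.
basmati rice: 0.25 lb × 11/2 × 16 oz/lb × 28.35 g/oz ≈ 624 g
diced tomatoes: (3 cup + 10 tbsp = 3.625 cup) × 11/2 × 180 g/cup ≈ 3589 g
couscous: (2 tbsp + 2 tsp = 8/3 tbsp) × 11/2 ÷ 16 tbsp/cup × 176 g/cup ≈ 161 g
red lentils: 12 oz × 11/2 × 28.35 g/oz ÷ 192 g/cup ≈ 10 cup
breadcrumbs: 14 oz × 11/2 × 28.35 g/oz ≈ 2183 g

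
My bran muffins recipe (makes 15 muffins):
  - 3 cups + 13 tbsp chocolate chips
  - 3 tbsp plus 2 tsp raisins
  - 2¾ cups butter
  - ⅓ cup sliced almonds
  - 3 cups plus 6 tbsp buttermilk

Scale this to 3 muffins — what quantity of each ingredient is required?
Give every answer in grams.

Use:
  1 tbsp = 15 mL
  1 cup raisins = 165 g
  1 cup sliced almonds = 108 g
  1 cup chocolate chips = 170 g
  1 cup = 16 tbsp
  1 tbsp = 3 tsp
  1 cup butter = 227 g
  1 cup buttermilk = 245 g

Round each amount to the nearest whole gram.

chocolate chips: 130 g; raisins: 8 g; butter: 125 g; sliced almonds: 7 g; buttermilk: 165 g

Scaling factor: 3/15 = 1/5 = 0.2.
chocolate chips: (3 cup + 13 tbsp = 3.8125 cup) × 1/5 × 170 g/cup ≈ 130 g
raisins: (3 tbsp + 2 tsp = 11/3 tbsp) × 1/5 ÷ 16 tbsp/cup × 165 g/cup ≈ 8 g
butter: 2.75 cup × 1/5 × 227 g/cup ≈ 125 g
sliced almonds: 1/3 cup × 1/5 × 108 g/cup ≈ 7 g
buttermilk: (3 cup + 6 tbsp = 3.375 cup) × 1/5 × 245 g/cup ≈ 165 g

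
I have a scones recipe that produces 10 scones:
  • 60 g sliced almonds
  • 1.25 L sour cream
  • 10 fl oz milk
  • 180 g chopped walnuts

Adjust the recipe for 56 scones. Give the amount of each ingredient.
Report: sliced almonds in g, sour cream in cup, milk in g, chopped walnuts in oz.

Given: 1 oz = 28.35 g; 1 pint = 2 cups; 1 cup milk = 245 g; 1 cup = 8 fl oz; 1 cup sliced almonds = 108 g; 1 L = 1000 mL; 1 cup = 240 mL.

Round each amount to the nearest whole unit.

Scaling factor: 56/10 = 28/5 = 5.6.
sliced almonds: 60 g × 28/5 = 336 g
sour cream: 1.25 L × 28/5 × 1000 mL/L ÷ 240 mL/cup ≈ 29 cup
milk: 10 fl oz × 28/5 ÷ 8 fl oz/cup × 245 g/cup = 1715 g
chopped walnuts: 180 g × 28/5 ÷ 28.35 g/oz ≈ 36 oz

sliced almonds: 336 g; sour cream: 29 cup; milk: 1715 g; chopped walnuts: 36 oz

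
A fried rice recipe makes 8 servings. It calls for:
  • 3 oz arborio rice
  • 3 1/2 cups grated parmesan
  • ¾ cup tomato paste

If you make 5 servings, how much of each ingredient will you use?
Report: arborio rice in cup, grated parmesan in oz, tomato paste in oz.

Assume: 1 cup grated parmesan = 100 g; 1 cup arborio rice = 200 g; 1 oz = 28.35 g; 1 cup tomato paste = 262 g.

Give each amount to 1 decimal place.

arborio rice: 0.3 cup; grated parmesan: 7.7 oz; tomato paste: 4.3 oz

Scaling factor: 5/8 = 0.625.
arborio rice: 3 oz × 5/8 × 28.35 g/oz ÷ 200 g/cup ≈ 0.3 cup
grated parmesan: 3.5 cup × 5/8 × 100 g/cup ÷ 28.35 g/oz ≈ 7.7 oz
tomato paste: 0.75 cup × 5/8 × 262 g/cup ÷ 28.35 g/oz ≈ 4.3 oz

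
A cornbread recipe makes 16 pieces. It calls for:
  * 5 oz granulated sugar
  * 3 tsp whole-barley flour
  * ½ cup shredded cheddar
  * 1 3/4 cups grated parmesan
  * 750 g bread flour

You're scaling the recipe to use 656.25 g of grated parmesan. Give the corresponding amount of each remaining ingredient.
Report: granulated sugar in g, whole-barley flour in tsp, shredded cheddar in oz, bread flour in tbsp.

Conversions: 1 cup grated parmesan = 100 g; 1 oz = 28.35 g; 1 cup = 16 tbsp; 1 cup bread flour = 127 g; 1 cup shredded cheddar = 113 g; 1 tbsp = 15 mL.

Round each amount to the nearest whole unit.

granulated sugar: 532 g; whole-barley flour: 11 tsp; shredded cheddar: 7 oz; bread flour: 354 tbsp

The original recipe has 175 g of grated parmesan, so the scaling factor is 656.25 ÷ 175 = 15/4 = 3.75.
granulated sugar: 5 oz × 15/4 × 28.35 g/oz ≈ 532 g
whole-barley flour: 3 tsp × 15/4 ≈ 11 tsp
shredded cheddar: 0.5 cup × 15/4 × 113 g/cup ÷ 28.35 g/oz ≈ 7 oz
bread flour: 750 g × 15/4 ÷ 127 g/cup × 16 tbsp/cup ≈ 354 tbsp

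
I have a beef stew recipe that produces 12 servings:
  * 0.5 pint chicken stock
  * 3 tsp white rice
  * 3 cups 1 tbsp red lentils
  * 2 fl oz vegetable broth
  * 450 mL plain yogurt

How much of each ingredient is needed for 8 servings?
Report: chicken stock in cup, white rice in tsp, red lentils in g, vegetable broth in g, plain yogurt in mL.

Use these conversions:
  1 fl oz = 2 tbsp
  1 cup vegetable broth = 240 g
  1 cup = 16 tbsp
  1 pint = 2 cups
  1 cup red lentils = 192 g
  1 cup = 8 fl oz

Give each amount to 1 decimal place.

Scaling factor: 8/12 = 2/3.
chicken stock: 0.5 pint × 2/3 × 2 cup/pint ≈ 0.7 cup
white rice: 3 tsp × 2/3 = 2.0 tsp
red lentils: (3 cup + 1 tbsp = 3.0625 cup) × 2/3 × 192 g/cup = 392.0 g
vegetable broth: 2 fl oz × 2/3 ÷ 8 fl oz/cup × 240 g/cup = 40.0 g
plain yogurt: 450 mL × 2/3 = 300.0 mL

chicken stock: 0.7 cup; white rice: 2.0 tsp; red lentils: 392.0 g; vegetable broth: 40.0 g; plain yogurt: 300.0 mL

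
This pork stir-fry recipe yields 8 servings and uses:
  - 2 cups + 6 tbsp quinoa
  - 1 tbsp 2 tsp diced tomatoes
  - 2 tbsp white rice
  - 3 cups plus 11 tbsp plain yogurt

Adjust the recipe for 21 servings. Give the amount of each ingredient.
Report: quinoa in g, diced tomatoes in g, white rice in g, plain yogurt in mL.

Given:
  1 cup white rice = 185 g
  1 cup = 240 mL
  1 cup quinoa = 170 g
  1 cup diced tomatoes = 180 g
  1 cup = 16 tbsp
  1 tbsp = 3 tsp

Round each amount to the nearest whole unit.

Scaling factor: 21/8 = 2.625.
quinoa: (2 cup + 6 tbsp = 2.375 cup) × 21/8 × 170 g/cup ≈ 1060 g
diced tomatoes: (1 tbsp + 2 tsp = 5/3 tbsp) × 21/8 ÷ 16 tbsp/cup × 180 g/cup ≈ 49 g
white rice: 2 tbsp × 21/8 ÷ 16 tbsp/cup × 185 g/cup ≈ 61 g
plain yogurt: (3 cup + 11 tbsp = 3.6875 cup) × 21/8 × 240 mL/cup ≈ 2323 mL

quinoa: 1060 g; diced tomatoes: 49 g; white rice: 61 g; plain yogurt: 2323 mL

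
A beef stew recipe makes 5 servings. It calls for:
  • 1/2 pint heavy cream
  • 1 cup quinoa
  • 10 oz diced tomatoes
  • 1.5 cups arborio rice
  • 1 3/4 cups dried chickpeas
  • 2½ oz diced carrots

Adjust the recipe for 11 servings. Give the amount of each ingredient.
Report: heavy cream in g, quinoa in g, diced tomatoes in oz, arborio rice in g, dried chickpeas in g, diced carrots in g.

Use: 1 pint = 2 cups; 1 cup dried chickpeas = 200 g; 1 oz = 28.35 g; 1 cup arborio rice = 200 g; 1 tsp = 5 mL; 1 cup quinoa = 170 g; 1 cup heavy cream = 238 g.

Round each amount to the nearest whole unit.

Scaling factor: 11/5 = 2.2.
heavy cream: 0.5 pint × 11/5 × 2 cup/pint × 238 g/cup ≈ 524 g
quinoa: 1 cup × 11/5 × 170 g/cup = 374 g
diced tomatoes: 10 oz × 11/5 = 22 oz
arborio rice: 1.5 cup × 11/5 × 200 g/cup = 660 g
dried chickpeas: 1.75 cup × 11/5 × 200 g/cup = 770 g
diced carrots: 2.5 oz × 11/5 × 28.35 g/oz ≈ 156 g

heavy cream: 524 g; quinoa: 374 g; diced tomatoes: 22 oz; arborio rice: 660 g; dried chickpeas: 770 g; diced carrots: 156 g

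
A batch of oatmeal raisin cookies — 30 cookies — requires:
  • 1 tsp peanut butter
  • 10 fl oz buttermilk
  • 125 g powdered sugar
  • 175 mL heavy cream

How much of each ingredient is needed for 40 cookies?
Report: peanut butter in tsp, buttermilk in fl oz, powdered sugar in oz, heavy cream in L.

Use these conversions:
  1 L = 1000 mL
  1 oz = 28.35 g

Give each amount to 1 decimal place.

Scaling factor: 40/30 = 4/3.
peanut butter: 1 tsp × 4/3 ≈ 1.3 tsp
buttermilk: 10 fl oz × 4/3 ≈ 13.3 fl oz
powdered sugar: 125 g × 4/3 ÷ 28.35 g/oz ≈ 5.9 oz
heavy cream: 175 mL × 4/3 ÷ 1000 mL/L ≈ 0.2 L

peanut butter: 1.3 tsp; buttermilk: 13.3 fl oz; powdered sugar: 5.9 oz; heavy cream: 0.2 L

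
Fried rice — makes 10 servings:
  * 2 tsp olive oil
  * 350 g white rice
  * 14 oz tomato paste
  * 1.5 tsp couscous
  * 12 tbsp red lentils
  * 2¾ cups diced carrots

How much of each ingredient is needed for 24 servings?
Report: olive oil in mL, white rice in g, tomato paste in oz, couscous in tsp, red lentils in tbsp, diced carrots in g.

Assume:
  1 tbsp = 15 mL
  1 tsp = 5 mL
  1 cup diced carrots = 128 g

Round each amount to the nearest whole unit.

olive oil: 24 mL; white rice: 840 g; tomato paste: 34 oz; couscous: 4 tsp; red lentils: 29 tbsp; diced carrots: 845 g

Scaling factor: 24/10 = 12/5 = 2.4.
olive oil: 2 tsp × 12/5 × 5 mL/tsp = 24 mL
white rice: 350 g × 12/5 = 840 g
tomato paste: 14 oz × 12/5 ≈ 34 oz
couscous: 1.5 tsp × 12/5 ≈ 4 tsp
red lentils: 12 tbsp × 12/5 ≈ 29 tbsp
diced carrots: 2.75 cup × 12/5 × 128 g/cup ≈ 845 g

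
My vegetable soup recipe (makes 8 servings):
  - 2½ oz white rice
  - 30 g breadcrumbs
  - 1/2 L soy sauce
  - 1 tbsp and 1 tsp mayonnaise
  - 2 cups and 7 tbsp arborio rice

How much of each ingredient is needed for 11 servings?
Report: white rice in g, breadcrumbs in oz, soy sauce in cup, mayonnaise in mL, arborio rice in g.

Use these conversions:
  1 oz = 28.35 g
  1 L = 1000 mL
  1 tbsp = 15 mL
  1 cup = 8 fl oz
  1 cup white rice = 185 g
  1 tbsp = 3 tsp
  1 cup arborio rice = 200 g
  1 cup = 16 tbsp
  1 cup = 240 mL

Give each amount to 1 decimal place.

white rice: 97.5 g; breadcrumbs: 1.5 oz; soy sauce: 2.9 cup; mayonnaise: 27.5 mL; arborio rice: 670.3 g

Scaling factor: 11/8 = 1.375.
white rice: 2.5 oz × 11/8 × 28.35 g/oz ≈ 97.5 g
breadcrumbs: 30 g × 11/8 ÷ 28.35 g/oz ≈ 1.5 oz
soy sauce: 0.5 L × 11/8 × 1000 mL/L ÷ 240 mL/cup ≈ 2.9 cup
mayonnaise: (1 tbsp + 1 tsp = 4/3 tbsp) × 11/8 × 15 mL/tbsp = 27.5 mL
arborio rice: (2 cup + 7 tbsp = 2.4375 cup) × 11/8 × 200 g/cup ≈ 670.3 g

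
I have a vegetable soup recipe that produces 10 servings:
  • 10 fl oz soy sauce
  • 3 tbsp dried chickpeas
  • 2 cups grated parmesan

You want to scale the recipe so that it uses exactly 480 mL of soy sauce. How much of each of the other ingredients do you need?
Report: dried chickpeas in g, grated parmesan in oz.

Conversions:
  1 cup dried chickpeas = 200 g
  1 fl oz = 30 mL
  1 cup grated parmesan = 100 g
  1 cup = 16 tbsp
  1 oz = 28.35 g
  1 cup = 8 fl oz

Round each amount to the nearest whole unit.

The original recipe has 300 mL of soy sauce, so the scaling factor is 480 ÷ 300 = 8/5 = 1.6.
dried chickpeas: 3 tbsp × 8/5 ÷ 16 tbsp/cup × 200 g/cup = 60 g
grated parmesan: 2 cup × 8/5 × 100 g/cup ÷ 28.35 g/oz ≈ 11 oz

dried chickpeas: 60 g; grated parmesan: 11 oz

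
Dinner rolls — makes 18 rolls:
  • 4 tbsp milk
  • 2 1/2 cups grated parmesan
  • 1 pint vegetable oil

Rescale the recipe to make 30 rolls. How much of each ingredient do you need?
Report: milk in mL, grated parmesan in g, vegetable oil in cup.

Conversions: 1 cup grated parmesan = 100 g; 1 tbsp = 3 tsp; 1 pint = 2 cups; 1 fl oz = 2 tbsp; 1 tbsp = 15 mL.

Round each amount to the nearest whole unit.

Scaling factor: 30/18 = 5/3.
milk: 4 tbsp × 5/3 × 15 mL/tbsp = 100 mL
grated parmesan: 2.5 cup × 5/3 × 100 g/cup ≈ 417 g
vegetable oil: 1 pint × 5/3 × 2 cup/pint ≈ 3 cup

milk: 100 mL; grated parmesan: 417 g; vegetable oil: 3 cup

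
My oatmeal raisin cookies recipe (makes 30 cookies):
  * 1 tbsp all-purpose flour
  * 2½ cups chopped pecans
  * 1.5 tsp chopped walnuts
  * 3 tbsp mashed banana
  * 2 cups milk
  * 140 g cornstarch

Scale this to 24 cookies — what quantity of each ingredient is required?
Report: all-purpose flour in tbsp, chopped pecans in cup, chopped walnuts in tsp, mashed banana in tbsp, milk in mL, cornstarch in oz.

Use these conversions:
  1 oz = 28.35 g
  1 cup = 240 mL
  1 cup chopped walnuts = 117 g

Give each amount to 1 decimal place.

Scaling factor: 24/30 = 4/5 = 0.8.
all-purpose flour: 1 tbsp × 4/5 = 0.8 tbsp
chopped pecans: 2.5 cup × 4/5 = 2.0 cup
chopped walnuts: 1.5 tsp × 4/5 = 1.2 tsp
mashed banana: 3 tbsp × 4/5 = 2.4 tbsp
milk: 2 cup × 4/5 × 240 mL/cup = 384.0 mL
cornstarch: 140 g × 4/5 ÷ 28.35 g/oz ≈ 4.0 oz

all-purpose flour: 0.8 tbsp; chopped pecans: 2.0 cup; chopped walnuts: 1.2 tsp; mashed banana: 2.4 tbsp; milk: 384.0 mL; cornstarch: 4.0 oz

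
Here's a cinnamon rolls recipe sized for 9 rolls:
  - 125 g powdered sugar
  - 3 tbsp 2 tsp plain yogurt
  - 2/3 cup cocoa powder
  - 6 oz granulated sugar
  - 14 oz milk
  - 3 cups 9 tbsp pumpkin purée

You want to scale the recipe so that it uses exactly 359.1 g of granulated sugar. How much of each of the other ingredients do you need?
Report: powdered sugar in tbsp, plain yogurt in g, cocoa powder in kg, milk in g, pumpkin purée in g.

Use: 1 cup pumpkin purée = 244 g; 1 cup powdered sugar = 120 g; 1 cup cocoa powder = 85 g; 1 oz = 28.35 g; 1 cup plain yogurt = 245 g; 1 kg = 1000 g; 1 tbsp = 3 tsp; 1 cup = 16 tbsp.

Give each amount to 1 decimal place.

The original recipe has 170.1 g of granulated sugar, so the scaling factor is 359.1 ÷ 170.1 = 19/9.
powdered sugar: 125 g × 19/9 ÷ 120 g/cup × 16 tbsp/cup ≈ 35.2 tbsp
plain yogurt: (3 tbsp + 2 tsp = 11/3 tbsp) × 19/9 ÷ 16 tbsp/cup × 245 g/cup ≈ 118.5 g
cocoa powder: 2/3 cup × 19/9 × 85 g/cup ÷ 1000 g/kg ≈ 0.1 kg
milk: 14 oz × 19/9 × 28.35 g/oz = 837.9 g
pumpkin purée: (3 cup + 9 tbsp = 3.5625 cup) × 19/9 × 244 g/cup ≈ 1835.1 g

powdered sugar: 35.2 tbsp; plain yogurt: 118.5 g; cocoa powder: 0.1 kg; milk: 837.9 g; pumpkin purée: 1835.1 g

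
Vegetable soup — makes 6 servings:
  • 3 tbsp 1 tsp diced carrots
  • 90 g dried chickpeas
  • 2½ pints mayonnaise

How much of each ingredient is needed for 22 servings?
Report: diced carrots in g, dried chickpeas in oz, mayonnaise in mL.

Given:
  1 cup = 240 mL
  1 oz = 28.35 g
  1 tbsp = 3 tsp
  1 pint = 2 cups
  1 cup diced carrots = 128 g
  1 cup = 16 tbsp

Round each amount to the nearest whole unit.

diced carrots: 98 g; dried chickpeas: 12 oz; mayonnaise: 4400 mL

Scaling factor: 22/6 = 11/3.
diced carrots: (3 tbsp + 1 tsp = 10/3 tbsp) × 11/3 ÷ 16 tbsp/cup × 128 g/cup ≈ 98 g
dried chickpeas: 90 g × 11/3 ÷ 28.35 g/oz ≈ 12 oz
mayonnaise: 2.5 pint × 11/3 × 2 cup/pint × 240 mL/cup = 4400 mL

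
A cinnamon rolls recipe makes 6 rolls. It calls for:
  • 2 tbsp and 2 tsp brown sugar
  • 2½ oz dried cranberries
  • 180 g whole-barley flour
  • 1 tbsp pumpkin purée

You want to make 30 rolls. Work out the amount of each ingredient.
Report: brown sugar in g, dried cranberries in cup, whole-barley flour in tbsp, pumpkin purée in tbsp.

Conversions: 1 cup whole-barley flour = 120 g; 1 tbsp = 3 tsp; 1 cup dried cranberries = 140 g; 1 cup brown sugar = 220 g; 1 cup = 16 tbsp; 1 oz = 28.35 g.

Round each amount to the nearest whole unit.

Scaling factor: 30/6 = 5.
brown sugar: (2 tbsp + 2 tsp = 8/3 tbsp) × 5 ÷ 16 tbsp/cup × 220 g/cup ≈ 183 g
dried cranberries: 2.5 oz × 5 × 28.35 g/oz ÷ 140 g/cup ≈ 3 cup
whole-barley flour: 180 g × 5 ÷ 120 g/cup × 16 tbsp/cup = 120 tbsp
pumpkin purée: 1 tbsp × 5 = 5 tbsp

brown sugar: 183 g; dried cranberries: 3 cup; whole-barley flour: 120 tbsp; pumpkin purée: 5 tbsp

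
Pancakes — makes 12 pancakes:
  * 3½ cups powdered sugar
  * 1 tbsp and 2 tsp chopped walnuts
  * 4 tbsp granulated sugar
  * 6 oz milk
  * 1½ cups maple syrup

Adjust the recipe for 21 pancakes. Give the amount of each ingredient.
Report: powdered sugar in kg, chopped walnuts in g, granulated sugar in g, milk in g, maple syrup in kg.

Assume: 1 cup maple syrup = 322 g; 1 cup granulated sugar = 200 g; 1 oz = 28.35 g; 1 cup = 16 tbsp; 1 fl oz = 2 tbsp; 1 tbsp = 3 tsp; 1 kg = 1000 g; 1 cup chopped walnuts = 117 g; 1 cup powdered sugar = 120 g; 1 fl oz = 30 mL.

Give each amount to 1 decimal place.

powdered sugar: 0.7 kg; chopped walnuts: 21.3 g; granulated sugar: 87.5 g; milk: 297.7 g; maple syrup: 0.8 kg

Scaling factor: 21/12 = 7/4 = 1.75.
powdered sugar: 3.5 cup × 7/4 × 120 g/cup ÷ 1000 g/kg ≈ 0.7 kg
chopped walnuts: (1 tbsp + 2 tsp = 5/3 tbsp) × 7/4 ÷ 16 tbsp/cup × 117 g/cup ≈ 21.3 g
granulated sugar: 4 tbsp × 7/4 ÷ 16 tbsp/cup × 200 g/cup = 87.5 g
milk: 6 oz × 7/4 × 28.35 g/oz ≈ 297.7 g
maple syrup: 1.5 cup × 7/4 × 322 g/cup ÷ 1000 g/kg ≈ 0.8 kg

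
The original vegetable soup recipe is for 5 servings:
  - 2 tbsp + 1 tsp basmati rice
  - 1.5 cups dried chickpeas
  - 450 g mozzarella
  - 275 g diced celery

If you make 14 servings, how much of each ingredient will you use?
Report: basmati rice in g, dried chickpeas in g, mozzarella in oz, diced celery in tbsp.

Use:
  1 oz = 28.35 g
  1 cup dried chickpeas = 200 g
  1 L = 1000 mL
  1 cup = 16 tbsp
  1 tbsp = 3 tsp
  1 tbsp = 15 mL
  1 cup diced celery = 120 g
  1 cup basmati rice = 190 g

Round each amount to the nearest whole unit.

Scaling factor: 14/5 = 2.8.
basmati rice: (2 tbsp + 1 tsp = 7/3 tbsp) × 14/5 ÷ 16 tbsp/cup × 190 g/cup ≈ 78 g
dried chickpeas: 1.5 cup × 14/5 × 200 g/cup = 840 g
mozzarella: 450 g × 14/5 ÷ 28.35 g/oz ≈ 44 oz
diced celery: 275 g × 14/5 ÷ 120 g/cup × 16 tbsp/cup ≈ 103 tbsp

basmati rice: 78 g; dried chickpeas: 840 g; mozzarella: 44 oz; diced celery: 103 tbsp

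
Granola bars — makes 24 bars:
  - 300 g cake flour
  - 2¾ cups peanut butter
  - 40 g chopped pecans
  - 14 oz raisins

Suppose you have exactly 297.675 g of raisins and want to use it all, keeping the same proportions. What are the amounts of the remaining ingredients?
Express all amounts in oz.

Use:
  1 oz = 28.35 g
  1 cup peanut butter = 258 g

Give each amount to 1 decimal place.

The original recipe has 396.9 g of raisins, so the scaling factor is 297.675 ÷ 396.9 = 3/4 = 0.75.
cake flour: 300 g × 3/4 ÷ 28.35 g/oz ≈ 7.9 oz
peanut butter: 2.75 cup × 3/4 × 258 g/cup ÷ 28.35 g/oz ≈ 18.8 oz
chopped pecans: 40 g × 3/4 ÷ 28.35 g/oz ≈ 1.1 oz

cake flour: 7.9 oz; peanut butter: 18.8 oz; chopped pecans: 1.1 oz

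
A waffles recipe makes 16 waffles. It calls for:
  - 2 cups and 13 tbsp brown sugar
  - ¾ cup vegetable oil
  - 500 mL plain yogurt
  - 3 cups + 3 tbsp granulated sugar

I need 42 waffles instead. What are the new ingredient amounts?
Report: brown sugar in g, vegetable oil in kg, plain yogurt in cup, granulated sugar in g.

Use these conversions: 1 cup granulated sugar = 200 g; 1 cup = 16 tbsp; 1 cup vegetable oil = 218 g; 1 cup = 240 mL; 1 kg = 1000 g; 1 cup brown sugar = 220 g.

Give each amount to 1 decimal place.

brown sugar: 1624.2 g; vegetable oil: 0.4 kg; plain yogurt: 5.5 cup; granulated sugar: 1673.4 g

Scaling factor: 42/16 = 21/8 = 2.625.
brown sugar: (2 cup + 13 tbsp = 2.8125 cup) × 21/8 × 220 g/cup ≈ 1624.2 g
vegetable oil: 0.75 cup × 21/8 × 218 g/cup ÷ 1000 g/kg ≈ 0.4 kg
plain yogurt: 500 mL × 21/8 ÷ 240 mL/cup ≈ 5.5 cup
granulated sugar: (3 cup + 3 tbsp = 3.1875 cup) × 21/8 × 200 g/cup ≈ 1673.4 g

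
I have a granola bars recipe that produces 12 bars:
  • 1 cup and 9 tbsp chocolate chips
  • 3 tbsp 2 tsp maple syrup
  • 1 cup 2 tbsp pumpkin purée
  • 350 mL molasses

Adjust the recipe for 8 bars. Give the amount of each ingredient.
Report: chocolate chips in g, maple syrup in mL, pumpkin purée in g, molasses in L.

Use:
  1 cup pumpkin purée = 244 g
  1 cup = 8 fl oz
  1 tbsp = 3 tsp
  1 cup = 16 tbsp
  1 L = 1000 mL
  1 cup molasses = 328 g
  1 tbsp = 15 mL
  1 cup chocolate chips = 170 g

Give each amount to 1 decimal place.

chocolate chips: 177.1 g; maple syrup: 36.7 mL; pumpkin purée: 183.0 g; molasses: 0.2 L

Scaling factor: 8/12 = 2/3.
chocolate chips: (1 cup + 9 tbsp = 1.5625 cup) × 2/3 × 170 g/cup ≈ 177.1 g
maple syrup: (3 tbsp + 2 tsp = 11/3 tbsp) × 2/3 × 15 mL/tbsp ≈ 36.7 mL
pumpkin purée: (1 cup + 2 tbsp = 1.125 cup) × 2/3 × 244 g/cup = 183.0 g
molasses: 350 mL × 2/3 ÷ 1000 mL/L ≈ 0.2 L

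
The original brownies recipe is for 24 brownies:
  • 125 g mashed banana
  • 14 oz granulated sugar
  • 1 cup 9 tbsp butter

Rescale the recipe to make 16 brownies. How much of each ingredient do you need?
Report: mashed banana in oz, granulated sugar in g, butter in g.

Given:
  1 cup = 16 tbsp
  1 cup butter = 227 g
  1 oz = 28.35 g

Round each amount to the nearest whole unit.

Scaling factor: 16/24 = 2/3.
mashed banana: 125 g × 2/3 ÷ 28.35 g/oz ≈ 3 oz
granulated sugar: 14 oz × 2/3 × 28.35 g/oz ≈ 265 g
butter: (1 cup + 9 tbsp = 1.5625 cup) × 2/3 × 227 g/cup ≈ 236 g

mashed banana: 3 oz; granulated sugar: 265 g; butter: 236 g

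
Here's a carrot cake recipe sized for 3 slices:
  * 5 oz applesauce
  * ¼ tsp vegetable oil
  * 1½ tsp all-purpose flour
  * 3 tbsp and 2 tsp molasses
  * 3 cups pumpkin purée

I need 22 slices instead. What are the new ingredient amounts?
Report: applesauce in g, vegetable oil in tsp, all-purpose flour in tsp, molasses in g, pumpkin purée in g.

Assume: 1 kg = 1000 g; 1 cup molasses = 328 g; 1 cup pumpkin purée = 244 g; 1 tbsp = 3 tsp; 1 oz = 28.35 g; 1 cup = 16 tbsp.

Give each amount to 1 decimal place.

Scaling factor: 22/3.
applesauce: 5 oz × 22/3 × 28.35 g/oz = 1039.5 g
vegetable oil: 0.25 tsp × 22/3 ≈ 1.8 tsp
all-purpose flour: 1.5 tsp × 22/3 = 11.0 tsp
molasses: (3 tbsp + 2 tsp = 11/3 tbsp) × 22/3 ÷ 16 tbsp/cup × 328 g/cup ≈ 551.2 g
pumpkin purée: 3 cup × 22/3 × 244 g/cup = 5368.0 g

applesauce: 1039.5 g; vegetable oil: 1.8 tsp; all-purpose flour: 11.0 tsp; molasses: 551.2 g; pumpkin purée: 5368.0 g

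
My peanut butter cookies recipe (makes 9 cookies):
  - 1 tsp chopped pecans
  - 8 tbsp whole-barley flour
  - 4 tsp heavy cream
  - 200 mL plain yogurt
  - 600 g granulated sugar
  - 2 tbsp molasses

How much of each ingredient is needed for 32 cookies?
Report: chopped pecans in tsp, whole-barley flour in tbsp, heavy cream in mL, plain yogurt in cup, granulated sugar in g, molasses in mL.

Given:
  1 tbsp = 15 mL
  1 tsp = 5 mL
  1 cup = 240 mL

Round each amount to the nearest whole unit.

Scaling factor: 32/9.
chopped pecans: 1 tsp × 32/9 ≈ 4 tsp
whole-barley flour: 8 tbsp × 32/9 ≈ 28 tbsp
heavy cream: 4 tsp × 32/9 × 5 mL/tsp ≈ 71 mL
plain yogurt: 200 mL × 32/9 ÷ 240 mL/cup ≈ 3 cup
granulated sugar: 600 g × 32/9 ≈ 2133 g
molasses: 2 tbsp × 32/9 × 15 mL/tbsp ≈ 107 mL

chopped pecans: 4 tsp; whole-barley flour: 28 tbsp; heavy cream: 71 mL; plain yogurt: 3 cup; granulated sugar: 2133 g; molasses: 107 mL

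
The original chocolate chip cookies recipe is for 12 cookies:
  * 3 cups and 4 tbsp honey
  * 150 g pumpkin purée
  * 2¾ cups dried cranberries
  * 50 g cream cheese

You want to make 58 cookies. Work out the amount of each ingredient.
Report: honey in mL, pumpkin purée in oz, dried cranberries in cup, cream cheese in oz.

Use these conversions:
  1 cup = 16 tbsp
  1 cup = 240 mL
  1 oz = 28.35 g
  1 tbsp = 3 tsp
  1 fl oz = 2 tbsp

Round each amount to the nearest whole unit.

honey: 3770 mL; pumpkin purée: 26 oz; dried cranberries: 13 cup; cream cheese: 9 oz

Scaling factor: 58/12 = 29/6.
honey: (3 cup + 4 tbsp = 3.25 cup) × 29/6 × 240 mL/cup = 3770 mL
pumpkin purée: 150 g × 29/6 ÷ 28.35 g/oz ≈ 26 oz
dried cranberries: 2.75 cup × 29/6 ≈ 13 cup
cream cheese: 50 g × 29/6 ÷ 28.35 g/oz ≈ 9 oz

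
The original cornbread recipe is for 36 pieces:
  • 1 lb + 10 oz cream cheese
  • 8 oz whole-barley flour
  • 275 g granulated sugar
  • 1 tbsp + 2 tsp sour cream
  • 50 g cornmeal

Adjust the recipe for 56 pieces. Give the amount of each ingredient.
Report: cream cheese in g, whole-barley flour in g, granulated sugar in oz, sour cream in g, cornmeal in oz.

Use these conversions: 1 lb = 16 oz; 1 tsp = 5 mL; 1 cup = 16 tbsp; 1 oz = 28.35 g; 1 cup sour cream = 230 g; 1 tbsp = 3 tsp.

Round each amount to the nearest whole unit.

Scaling factor: 56/36 = 14/9.
cream cheese: (1 lb + 10 oz = 1.625 lb) × 14/9 × 16 oz/lb × 28.35 g/oz ≈ 1147 g
whole-barley flour: 8 oz × 14/9 × 28.35 g/oz ≈ 353 g
granulated sugar: 275 g × 14/9 ÷ 28.35 g/oz ≈ 15 oz
sour cream: (1 tbsp + 2 tsp = 5/3 tbsp) × 14/9 ÷ 16 tbsp/cup × 230 g/cup ≈ 37 g
cornmeal: 50 g × 14/9 ÷ 28.35 g/oz ≈ 3 oz

cream cheese: 1147 g; whole-barley flour: 353 g; granulated sugar: 15 oz; sour cream: 37 g; cornmeal: 3 oz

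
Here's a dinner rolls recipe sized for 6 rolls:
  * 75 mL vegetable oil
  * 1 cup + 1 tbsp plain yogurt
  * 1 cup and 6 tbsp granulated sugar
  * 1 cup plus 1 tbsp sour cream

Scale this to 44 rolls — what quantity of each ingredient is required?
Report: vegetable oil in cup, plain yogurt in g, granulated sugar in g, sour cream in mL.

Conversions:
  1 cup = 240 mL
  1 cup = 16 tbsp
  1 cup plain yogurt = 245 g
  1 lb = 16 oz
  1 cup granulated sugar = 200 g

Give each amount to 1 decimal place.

vegetable oil: 2.3 cup; plain yogurt: 1909.0 g; granulated sugar: 2016.7 g; sour cream: 1870.0 mL

Scaling factor: 44/6 = 22/3.
vegetable oil: 75 mL × 22/3 ÷ 240 mL/cup ≈ 2.3 cup
plain yogurt: (1 cup + 1 tbsp = 1.0625 cup) × 22/3 × 245 g/cup ≈ 1909.0 g
granulated sugar: (1 cup + 6 tbsp = 1.375 cup) × 22/3 × 200 g/cup ≈ 2016.7 g
sour cream: (1 cup + 1 tbsp = 1.0625 cup) × 22/3 × 240 mL/cup = 1870.0 mL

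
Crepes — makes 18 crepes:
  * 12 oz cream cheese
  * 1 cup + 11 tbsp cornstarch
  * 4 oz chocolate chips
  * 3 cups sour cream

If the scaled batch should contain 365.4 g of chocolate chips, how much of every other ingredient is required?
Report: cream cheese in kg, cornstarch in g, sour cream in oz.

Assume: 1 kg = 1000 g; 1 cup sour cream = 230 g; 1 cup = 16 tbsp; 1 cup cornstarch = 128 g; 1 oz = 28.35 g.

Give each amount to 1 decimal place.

cream cheese: 1.1 kg; cornstarch: 696.0 g; sour cream: 78.4 oz

The original recipe has 113.4 g of chocolate chips, so the scaling factor is 365.4 ÷ 113.4 = 29/9.
cream cheese: 12 oz × 29/9 × 28.35 g/oz ÷ 1000 g/kg ≈ 1.1 kg
cornstarch: (1 cup + 11 tbsp = 1.6875 cup) × 29/9 × 128 g/cup = 696.0 g
sour cream: 3 cup × 29/9 × 230 g/cup ÷ 28.35 g/oz ≈ 78.4 oz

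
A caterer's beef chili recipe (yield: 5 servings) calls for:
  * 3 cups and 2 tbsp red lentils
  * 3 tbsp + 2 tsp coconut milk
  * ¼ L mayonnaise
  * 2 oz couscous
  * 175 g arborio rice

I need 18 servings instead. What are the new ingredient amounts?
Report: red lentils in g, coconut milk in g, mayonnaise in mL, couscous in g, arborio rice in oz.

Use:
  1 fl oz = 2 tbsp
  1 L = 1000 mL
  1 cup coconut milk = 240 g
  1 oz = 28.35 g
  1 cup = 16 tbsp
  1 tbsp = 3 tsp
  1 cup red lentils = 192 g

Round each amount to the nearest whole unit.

red lentils: 2160 g; coconut milk: 198 g; mayonnaise: 900 mL; couscous: 204 g; arborio rice: 22 oz

Scaling factor: 18/5 = 3.6.
red lentils: (3 cup + 2 tbsp = 3.125 cup) × 18/5 × 192 g/cup = 2160 g
coconut milk: (3 tbsp + 2 tsp = 11/3 tbsp) × 18/5 ÷ 16 tbsp/cup × 240 g/cup = 198 g
mayonnaise: 0.25 L × 18/5 × 1000 mL/L = 900 mL
couscous: 2 oz × 18/5 × 28.35 g/oz ≈ 204 g
arborio rice: 175 g × 18/5 ÷ 28.35 g/oz ≈ 22 oz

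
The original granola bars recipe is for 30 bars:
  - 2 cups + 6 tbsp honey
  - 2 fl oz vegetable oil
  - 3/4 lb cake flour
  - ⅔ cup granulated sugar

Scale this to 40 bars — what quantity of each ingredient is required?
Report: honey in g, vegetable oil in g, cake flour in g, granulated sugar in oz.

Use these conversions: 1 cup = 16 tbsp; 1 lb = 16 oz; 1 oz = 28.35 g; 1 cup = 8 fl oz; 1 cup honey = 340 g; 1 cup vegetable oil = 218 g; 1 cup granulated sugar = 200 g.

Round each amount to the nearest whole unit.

Scaling factor: 40/30 = 4/3.
honey: (2 cup + 6 tbsp = 2.375 cup) × 4/3 × 340 g/cup ≈ 1077 g
vegetable oil: 2 fl oz × 4/3 ÷ 8 fl oz/cup × 218 g/cup ≈ 73 g
cake flour: 0.75 lb × 4/3 × 16 oz/lb × 28.35 g/oz ≈ 454 g
granulated sugar: 2/3 cup × 4/3 × 200 g/cup ÷ 28.35 g/oz ≈ 6 oz

honey: 1077 g; vegetable oil: 73 g; cake flour: 454 g; granulated sugar: 6 oz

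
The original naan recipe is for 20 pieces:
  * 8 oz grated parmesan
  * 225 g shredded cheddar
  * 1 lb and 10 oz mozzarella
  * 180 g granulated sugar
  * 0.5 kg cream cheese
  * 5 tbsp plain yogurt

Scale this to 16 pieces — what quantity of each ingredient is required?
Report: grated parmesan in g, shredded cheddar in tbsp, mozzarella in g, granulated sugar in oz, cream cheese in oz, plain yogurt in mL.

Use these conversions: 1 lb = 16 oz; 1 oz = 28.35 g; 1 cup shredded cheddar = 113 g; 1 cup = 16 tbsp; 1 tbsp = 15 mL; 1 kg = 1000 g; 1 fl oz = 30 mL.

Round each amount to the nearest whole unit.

grated parmesan: 181 g; shredded cheddar: 25 tbsp; mozzarella: 590 g; granulated sugar: 5 oz; cream cheese: 14 oz; plain yogurt: 60 mL

Scaling factor: 16/20 = 4/5 = 0.8.
grated parmesan: 8 oz × 4/5 × 28.35 g/oz ≈ 181 g
shredded cheddar: 225 g × 4/5 ÷ 113 g/cup × 16 tbsp/cup ≈ 25 tbsp
mozzarella: (1 lb + 10 oz = 1.625 lb) × 4/5 × 16 oz/lb × 28.35 g/oz ≈ 590 g
granulated sugar: 180 g × 4/5 ÷ 28.35 g/oz ≈ 5 oz
cream cheese: 0.5 kg × 4/5 × 1000 g/kg ÷ 28.35 g/oz ≈ 14 oz
plain yogurt: 5 tbsp × 4/5 × 15 mL/tbsp = 60 mL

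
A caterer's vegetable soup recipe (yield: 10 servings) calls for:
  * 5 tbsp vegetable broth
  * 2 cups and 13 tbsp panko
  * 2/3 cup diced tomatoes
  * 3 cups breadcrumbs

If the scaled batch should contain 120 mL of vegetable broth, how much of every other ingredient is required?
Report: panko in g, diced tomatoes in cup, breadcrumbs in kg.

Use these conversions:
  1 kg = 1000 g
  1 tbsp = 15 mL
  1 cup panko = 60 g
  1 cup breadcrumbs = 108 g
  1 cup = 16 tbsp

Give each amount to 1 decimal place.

panko: 270.0 g; diced tomatoes: 1.1 cup; breadcrumbs: 0.5 kg

The original recipe has 75 mL of vegetable broth, so the scaling factor is 120 ÷ 75 = 8/5 = 1.6.
panko: (2 cup + 13 tbsp = 2.8125 cup) × 8/5 × 60 g/cup = 270.0 g
diced tomatoes: 2/3 cup × 8/5 ≈ 1.1 cup
breadcrumbs: 3 cup × 8/5 × 108 g/cup ÷ 1000 g/kg ≈ 0.5 kg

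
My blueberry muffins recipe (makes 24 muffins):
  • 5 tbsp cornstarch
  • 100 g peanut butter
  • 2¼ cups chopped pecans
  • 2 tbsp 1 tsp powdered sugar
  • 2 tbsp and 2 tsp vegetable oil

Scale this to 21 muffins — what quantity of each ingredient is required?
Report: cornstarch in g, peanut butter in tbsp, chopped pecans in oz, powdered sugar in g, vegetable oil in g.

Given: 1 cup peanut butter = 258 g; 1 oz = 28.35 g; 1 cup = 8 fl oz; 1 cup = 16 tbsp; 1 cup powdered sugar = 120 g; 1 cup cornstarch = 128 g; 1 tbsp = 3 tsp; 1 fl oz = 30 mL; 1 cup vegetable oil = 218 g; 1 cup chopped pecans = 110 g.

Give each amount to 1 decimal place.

Scaling factor: 21/24 = 7/8 = 0.875.
cornstarch: 5 tbsp × 7/8 ÷ 16 tbsp/cup × 128 g/cup = 35.0 g
peanut butter: 100 g × 7/8 ÷ 258 g/cup × 16 tbsp/cup ≈ 5.4 tbsp
chopped pecans: 2.25 cup × 7/8 × 110 g/cup ÷ 28.35 g/oz ≈ 7.6 oz
powdered sugar: (2 tbsp + 1 tsp = 7/3 tbsp) × 7/8 ÷ 16 tbsp/cup × 120 g/cup ≈ 15.3 g
vegetable oil: (2 tbsp + 2 tsp = 8/3 tbsp) × 7/8 ÷ 16 tbsp/cup × 218 g/cup ≈ 31.8 g

cornstarch: 35.0 g; peanut butter: 5.4 tbsp; chopped pecans: 7.6 oz; powdered sugar: 15.3 g; vegetable oil: 31.8 g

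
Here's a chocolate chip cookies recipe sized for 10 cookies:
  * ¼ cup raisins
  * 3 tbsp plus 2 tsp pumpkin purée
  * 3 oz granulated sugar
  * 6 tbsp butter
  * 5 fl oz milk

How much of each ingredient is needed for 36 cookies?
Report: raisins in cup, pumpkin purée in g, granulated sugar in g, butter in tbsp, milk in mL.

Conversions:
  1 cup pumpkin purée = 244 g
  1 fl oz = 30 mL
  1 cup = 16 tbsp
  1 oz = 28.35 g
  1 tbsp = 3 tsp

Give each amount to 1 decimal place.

Scaling factor: 36/10 = 18/5 = 3.6.
raisins: 0.25 cup × 18/5 = 0.9 cup
pumpkin purée: (3 tbsp + 2 tsp = 11/3 tbsp) × 18/5 ÷ 16 tbsp/cup × 244 g/cup = 201.3 g
granulated sugar: 3 oz × 18/5 × 28.35 g/oz ≈ 306.2 g
butter: 6 tbsp × 18/5 = 21.6 tbsp
milk: 5 fl oz × 18/5 × 30 mL/fl oz = 540.0 mL

raisins: 0.9 cup; pumpkin purée: 201.3 g; granulated sugar: 306.2 g; butter: 21.6 tbsp; milk: 540.0 mL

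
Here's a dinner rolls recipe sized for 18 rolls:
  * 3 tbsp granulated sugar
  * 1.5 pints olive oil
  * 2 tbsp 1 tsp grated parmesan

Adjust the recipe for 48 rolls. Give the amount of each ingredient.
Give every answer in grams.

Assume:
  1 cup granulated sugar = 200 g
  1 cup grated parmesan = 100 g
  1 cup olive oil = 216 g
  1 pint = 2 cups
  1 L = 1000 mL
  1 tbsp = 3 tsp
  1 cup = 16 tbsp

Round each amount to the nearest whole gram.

Scaling factor: 48/18 = 8/3.
granulated sugar: 3 tbsp × 8/3 ÷ 16 tbsp/cup × 200 g/cup = 100 g
olive oil: 1.5 pint × 8/3 × 2 cup/pint × 216 g/cup = 1728 g
grated parmesan: (2 tbsp + 1 tsp = 7/3 tbsp) × 8/3 ÷ 16 tbsp/cup × 100 g/cup ≈ 39 g

granulated sugar: 100 g; olive oil: 1728 g; grated parmesan: 39 g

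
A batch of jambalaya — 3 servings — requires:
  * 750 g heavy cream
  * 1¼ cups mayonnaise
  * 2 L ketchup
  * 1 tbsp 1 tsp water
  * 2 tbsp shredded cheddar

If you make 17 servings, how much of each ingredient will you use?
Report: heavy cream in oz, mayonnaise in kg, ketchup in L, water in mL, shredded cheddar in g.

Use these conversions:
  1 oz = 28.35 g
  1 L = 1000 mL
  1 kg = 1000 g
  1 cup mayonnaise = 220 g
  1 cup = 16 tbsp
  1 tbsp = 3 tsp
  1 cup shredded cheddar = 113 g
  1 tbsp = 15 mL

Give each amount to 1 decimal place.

Scaling factor: 17/3.
heavy cream: 750 g × 17/3 ÷ 28.35 g/oz ≈ 149.9 oz
mayonnaise: 1.25 cup × 17/3 × 220 g/cup ÷ 1000 g/kg ≈ 1.6 kg
ketchup: 2 L × 17/3 ≈ 11.3 L
water: (1 tbsp + 1 tsp = 4/3 tbsp) × 17/3 × 15 mL/tbsp ≈ 113.3 mL
shredded cheddar: 2 tbsp × 17/3 ÷ 16 tbsp/cup × 113 g/cup ≈ 80.0 g

heavy cream: 149.9 oz; mayonnaise: 1.6 kg; ketchup: 11.3 L; water: 113.3 mL; shredded cheddar: 80.0 g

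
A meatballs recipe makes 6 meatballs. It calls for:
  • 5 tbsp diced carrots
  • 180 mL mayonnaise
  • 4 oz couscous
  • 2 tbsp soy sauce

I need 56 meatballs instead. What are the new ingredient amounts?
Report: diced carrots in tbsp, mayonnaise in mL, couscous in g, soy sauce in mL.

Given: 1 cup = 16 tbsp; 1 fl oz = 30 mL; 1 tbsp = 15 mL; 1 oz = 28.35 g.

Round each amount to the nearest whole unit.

Scaling factor: 56/6 = 28/3.
diced carrots: 5 tbsp × 28/3 ≈ 47 tbsp
mayonnaise: 180 mL × 28/3 = 1680 mL
couscous: 4 oz × 28/3 × 28.35 g/oz ≈ 1058 g
soy sauce: 2 tbsp × 28/3 × 15 mL/tbsp = 280 mL

diced carrots: 47 tbsp; mayonnaise: 1680 mL; couscous: 1058 g; soy sauce: 280 mL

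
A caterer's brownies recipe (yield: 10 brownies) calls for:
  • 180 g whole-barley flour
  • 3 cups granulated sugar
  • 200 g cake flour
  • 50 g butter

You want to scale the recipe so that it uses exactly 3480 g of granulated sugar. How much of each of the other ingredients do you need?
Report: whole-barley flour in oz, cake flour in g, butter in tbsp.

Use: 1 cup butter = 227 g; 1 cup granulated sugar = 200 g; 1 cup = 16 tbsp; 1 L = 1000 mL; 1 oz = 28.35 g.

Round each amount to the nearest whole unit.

whole-barley flour: 37 oz; cake flour: 1160 g; butter: 20 tbsp

The original recipe has 600 g of granulated sugar, so the scaling factor is 3480 ÷ 600 = 29/5 = 5.8.
whole-barley flour: 180 g × 29/5 ÷ 28.35 g/oz ≈ 37 oz
cake flour: 200 g × 29/5 = 1160 g
butter: 50 g × 29/5 ÷ 227 g/cup × 16 tbsp/cup ≈ 20 tbsp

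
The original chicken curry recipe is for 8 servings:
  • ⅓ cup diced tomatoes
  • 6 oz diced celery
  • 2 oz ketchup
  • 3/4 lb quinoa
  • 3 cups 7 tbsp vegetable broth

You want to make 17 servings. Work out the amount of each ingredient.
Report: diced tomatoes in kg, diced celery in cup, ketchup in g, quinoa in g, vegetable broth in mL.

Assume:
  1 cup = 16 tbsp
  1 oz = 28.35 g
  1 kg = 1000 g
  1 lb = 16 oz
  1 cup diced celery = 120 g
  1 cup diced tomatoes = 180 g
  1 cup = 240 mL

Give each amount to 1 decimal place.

diced tomatoes: 0.1 kg; diced celery: 3.0 cup; ketchup: 120.5 g; quinoa: 722.9 g; vegetable broth: 1753.1 mL

Scaling factor: 17/8 = 2.125.
diced tomatoes: 1/3 cup × 17/8 × 180 g/cup ÷ 1000 g/kg ≈ 0.1 kg
diced celery: 6 oz × 17/8 × 28.35 g/oz ÷ 120 g/cup ≈ 3.0 cup
ketchup: 2 oz × 17/8 × 28.35 g/oz ≈ 120.5 g
quinoa: 0.75 lb × 17/8 × 16 oz/lb × 28.35 g/oz ≈ 722.9 g
vegetable broth: (3 cup + 7 tbsp = 3.4375 cup) × 17/8 × 240 mL/cup ≈ 1753.1 mL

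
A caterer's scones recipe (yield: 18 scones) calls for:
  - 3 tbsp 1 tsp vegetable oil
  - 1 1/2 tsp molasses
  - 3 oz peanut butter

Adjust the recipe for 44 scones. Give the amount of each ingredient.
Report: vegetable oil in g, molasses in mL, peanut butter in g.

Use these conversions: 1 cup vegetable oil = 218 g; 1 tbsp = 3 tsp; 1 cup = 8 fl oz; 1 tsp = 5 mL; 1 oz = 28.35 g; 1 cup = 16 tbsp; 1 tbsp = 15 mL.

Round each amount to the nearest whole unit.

Scaling factor: 44/18 = 22/9.
vegetable oil: (3 tbsp + 1 tsp = 10/3 tbsp) × 22/9 ÷ 16 tbsp/cup × 218 g/cup ≈ 111 g
molasses: 1.5 tsp × 22/9 × 5 mL/tsp ≈ 18 mL
peanut butter: 3 oz × 22/9 × 28.35 g/oz ≈ 208 g

vegetable oil: 111 g; molasses: 18 mL; peanut butter: 208 g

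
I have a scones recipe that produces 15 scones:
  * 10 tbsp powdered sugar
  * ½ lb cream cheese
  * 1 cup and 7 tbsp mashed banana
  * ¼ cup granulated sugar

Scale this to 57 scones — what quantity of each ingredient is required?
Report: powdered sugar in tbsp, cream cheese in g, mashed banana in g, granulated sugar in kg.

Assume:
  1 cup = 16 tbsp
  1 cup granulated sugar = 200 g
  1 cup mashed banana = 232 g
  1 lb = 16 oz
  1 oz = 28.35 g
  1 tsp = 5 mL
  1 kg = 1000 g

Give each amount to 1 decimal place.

powdered sugar: 38.0 tbsp; cream cheese: 861.8 g; mashed banana: 1267.3 g; granulated sugar: 0.2 kg

Scaling factor: 57/15 = 19/5 = 3.8.
powdered sugar: 10 tbsp × 19/5 = 38.0 tbsp
cream cheese: 0.5 lb × 19/5 × 16 oz/lb × 28.35 g/oz ≈ 861.8 g
mashed banana: (1 cup + 7 tbsp = 1.4375 cup) × 19/5 × 232 g/cup = 1267.3 g
granulated sugar: 0.25 cup × 19/5 × 200 g/cup ÷ 1000 g/kg ≈ 0.2 kg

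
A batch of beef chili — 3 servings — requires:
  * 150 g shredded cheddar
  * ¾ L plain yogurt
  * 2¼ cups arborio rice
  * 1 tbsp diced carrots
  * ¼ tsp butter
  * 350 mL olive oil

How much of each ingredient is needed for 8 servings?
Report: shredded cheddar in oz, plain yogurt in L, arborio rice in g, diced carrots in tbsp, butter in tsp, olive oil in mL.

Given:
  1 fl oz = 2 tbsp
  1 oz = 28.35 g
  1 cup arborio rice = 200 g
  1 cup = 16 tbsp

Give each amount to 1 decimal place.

shredded cheddar: 14.1 oz; plain yogurt: 2.0 L; arborio rice: 1200.0 g; diced carrots: 2.7 tbsp; butter: 0.7 tsp; olive oil: 933.3 mL

Scaling factor: 8/3.
shredded cheddar: 150 g × 8/3 ÷ 28.35 g/oz ≈ 14.1 oz
plain yogurt: 0.75 L × 8/3 = 2.0 L
arborio rice: 2.25 cup × 8/3 × 200 g/cup = 1200.0 g
diced carrots: 1 tbsp × 8/3 ≈ 2.7 tbsp
butter: 0.25 tsp × 8/3 ≈ 0.7 tsp
olive oil: 350 mL × 8/3 ≈ 933.3 mL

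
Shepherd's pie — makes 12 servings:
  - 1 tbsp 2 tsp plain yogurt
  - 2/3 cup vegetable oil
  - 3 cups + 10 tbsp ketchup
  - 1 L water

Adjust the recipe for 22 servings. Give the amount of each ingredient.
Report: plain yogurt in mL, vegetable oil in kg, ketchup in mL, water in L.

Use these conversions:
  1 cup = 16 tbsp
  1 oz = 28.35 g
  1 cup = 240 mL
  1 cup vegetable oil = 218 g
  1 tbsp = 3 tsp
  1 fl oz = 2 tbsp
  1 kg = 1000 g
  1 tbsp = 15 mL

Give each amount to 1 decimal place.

plain yogurt: 45.8 mL; vegetable oil: 0.3 kg; ketchup: 1595.0 mL; water: 1.8 L

Scaling factor: 22/12 = 11/6.
plain yogurt: (1 tbsp + 2 tsp = 5/3 tbsp) × 11/6 × 15 mL/tbsp ≈ 45.8 mL
vegetable oil: 2/3 cup × 11/6 × 218 g/cup ÷ 1000 g/kg ≈ 0.3 kg
ketchup: (3 cup + 10 tbsp = 3.625 cup) × 11/6 × 240 mL/cup = 1595.0 mL
water: 1 L × 11/6 ≈ 1.8 L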